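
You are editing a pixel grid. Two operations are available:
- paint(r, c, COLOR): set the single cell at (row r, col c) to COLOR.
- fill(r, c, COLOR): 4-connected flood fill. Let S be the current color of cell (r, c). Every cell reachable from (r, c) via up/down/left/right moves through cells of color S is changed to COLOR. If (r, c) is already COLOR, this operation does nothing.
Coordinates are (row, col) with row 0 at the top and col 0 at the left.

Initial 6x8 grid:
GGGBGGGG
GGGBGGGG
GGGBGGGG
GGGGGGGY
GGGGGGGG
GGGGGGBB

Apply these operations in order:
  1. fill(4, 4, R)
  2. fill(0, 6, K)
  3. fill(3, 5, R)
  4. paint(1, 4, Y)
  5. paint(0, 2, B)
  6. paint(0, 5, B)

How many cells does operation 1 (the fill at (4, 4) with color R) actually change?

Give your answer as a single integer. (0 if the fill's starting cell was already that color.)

After op 1 fill(4,4,R) [42 cells changed]:
RRRBRRRR
RRRBRRRR
RRRBRRRR
RRRRRRRY
RRRRRRRR
RRRRRRBB

Answer: 42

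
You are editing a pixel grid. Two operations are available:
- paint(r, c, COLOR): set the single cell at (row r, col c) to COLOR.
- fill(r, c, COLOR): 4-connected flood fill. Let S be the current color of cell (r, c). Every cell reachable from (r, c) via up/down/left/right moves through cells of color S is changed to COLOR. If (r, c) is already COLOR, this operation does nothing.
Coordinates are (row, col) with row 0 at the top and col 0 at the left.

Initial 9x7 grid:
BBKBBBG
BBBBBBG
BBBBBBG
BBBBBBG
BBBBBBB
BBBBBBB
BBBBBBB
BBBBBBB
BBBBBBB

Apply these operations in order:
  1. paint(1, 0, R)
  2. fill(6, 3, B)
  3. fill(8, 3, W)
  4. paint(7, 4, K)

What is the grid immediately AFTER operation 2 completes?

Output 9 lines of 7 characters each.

After op 1 paint(1,0,R):
BBKBBBG
RBBBBBG
BBBBBBG
BBBBBBG
BBBBBBB
BBBBBBB
BBBBBBB
BBBBBBB
BBBBBBB
After op 2 fill(6,3,B) [0 cells changed]:
BBKBBBG
RBBBBBG
BBBBBBG
BBBBBBG
BBBBBBB
BBBBBBB
BBBBBBB
BBBBBBB
BBBBBBB

Answer: BBKBBBG
RBBBBBG
BBBBBBG
BBBBBBG
BBBBBBB
BBBBBBB
BBBBBBB
BBBBBBB
BBBBBBB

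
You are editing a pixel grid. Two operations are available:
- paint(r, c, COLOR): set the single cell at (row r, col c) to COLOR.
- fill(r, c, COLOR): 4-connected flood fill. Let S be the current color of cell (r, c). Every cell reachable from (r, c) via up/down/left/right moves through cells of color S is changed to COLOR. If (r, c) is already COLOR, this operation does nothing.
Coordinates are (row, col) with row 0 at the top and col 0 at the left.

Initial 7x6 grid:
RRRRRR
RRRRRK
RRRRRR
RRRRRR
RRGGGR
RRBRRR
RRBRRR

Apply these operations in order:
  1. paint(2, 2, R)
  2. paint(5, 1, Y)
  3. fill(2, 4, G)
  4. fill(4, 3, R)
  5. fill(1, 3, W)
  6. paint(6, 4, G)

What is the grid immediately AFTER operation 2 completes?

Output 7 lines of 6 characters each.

Answer: RRRRRR
RRRRRK
RRRRRR
RRRRRR
RRGGGR
RYBRRR
RRBRRR

Derivation:
After op 1 paint(2,2,R):
RRRRRR
RRRRRK
RRRRRR
RRRRRR
RRGGGR
RRBRRR
RRBRRR
After op 2 paint(5,1,Y):
RRRRRR
RRRRRK
RRRRRR
RRRRRR
RRGGGR
RYBRRR
RRBRRR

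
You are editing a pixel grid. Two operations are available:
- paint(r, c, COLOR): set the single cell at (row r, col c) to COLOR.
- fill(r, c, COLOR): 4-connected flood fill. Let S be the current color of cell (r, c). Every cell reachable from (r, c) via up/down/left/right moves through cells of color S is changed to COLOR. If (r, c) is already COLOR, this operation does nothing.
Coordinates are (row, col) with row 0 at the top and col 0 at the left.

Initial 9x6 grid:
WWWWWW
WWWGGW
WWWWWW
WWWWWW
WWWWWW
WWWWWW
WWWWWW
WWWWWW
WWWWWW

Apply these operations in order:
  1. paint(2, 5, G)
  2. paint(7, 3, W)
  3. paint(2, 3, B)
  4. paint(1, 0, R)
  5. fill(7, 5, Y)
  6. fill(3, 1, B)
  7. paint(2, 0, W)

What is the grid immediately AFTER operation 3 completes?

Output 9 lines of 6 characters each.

After op 1 paint(2,5,G):
WWWWWW
WWWGGW
WWWWWG
WWWWWW
WWWWWW
WWWWWW
WWWWWW
WWWWWW
WWWWWW
After op 2 paint(7,3,W):
WWWWWW
WWWGGW
WWWWWG
WWWWWW
WWWWWW
WWWWWW
WWWWWW
WWWWWW
WWWWWW
After op 3 paint(2,3,B):
WWWWWW
WWWGGW
WWWBWG
WWWWWW
WWWWWW
WWWWWW
WWWWWW
WWWWWW
WWWWWW

Answer: WWWWWW
WWWGGW
WWWBWG
WWWWWW
WWWWWW
WWWWWW
WWWWWW
WWWWWW
WWWWWW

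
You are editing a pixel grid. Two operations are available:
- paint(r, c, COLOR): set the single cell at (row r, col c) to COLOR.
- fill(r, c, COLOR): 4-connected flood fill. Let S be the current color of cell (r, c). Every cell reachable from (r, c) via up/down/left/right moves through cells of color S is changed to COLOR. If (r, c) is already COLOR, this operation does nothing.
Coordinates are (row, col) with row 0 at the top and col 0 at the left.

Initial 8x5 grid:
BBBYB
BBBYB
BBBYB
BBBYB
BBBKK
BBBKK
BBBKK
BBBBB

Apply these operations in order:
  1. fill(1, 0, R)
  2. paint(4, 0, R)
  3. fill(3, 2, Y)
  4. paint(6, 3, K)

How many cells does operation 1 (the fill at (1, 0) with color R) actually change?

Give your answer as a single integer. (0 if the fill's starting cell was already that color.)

Answer: 26

Derivation:
After op 1 fill(1,0,R) [26 cells changed]:
RRRYB
RRRYB
RRRYB
RRRYB
RRRKK
RRRKK
RRRKK
RRRRR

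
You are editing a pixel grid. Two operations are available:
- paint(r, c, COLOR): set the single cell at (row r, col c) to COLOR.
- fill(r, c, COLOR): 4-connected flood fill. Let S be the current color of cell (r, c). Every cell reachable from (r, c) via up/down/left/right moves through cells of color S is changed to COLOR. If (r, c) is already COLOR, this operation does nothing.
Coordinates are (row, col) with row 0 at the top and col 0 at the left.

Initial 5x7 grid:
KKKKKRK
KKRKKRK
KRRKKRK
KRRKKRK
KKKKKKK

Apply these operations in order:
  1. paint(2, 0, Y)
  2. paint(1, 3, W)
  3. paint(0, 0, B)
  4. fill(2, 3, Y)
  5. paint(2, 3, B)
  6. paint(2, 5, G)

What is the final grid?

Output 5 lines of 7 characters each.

After op 1 paint(2,0,Y):
KKKKKRK
KKRKKRK
YRRKKRK
KRRKKRK
KKKKKKK
After op 2 paint(1,3,W):
KKKKKRK
KKRWKRK
YRRKKRK
KRRKKRK
KKKKKKK
After op 3 paint(0,0,B):
BKKKKRK
KKRWKRK
YRRKKRK
KRRKKRK
KKKKKKK
After op 4 fill(2,3,Y) [23 cells changed]:
BYYYYRY
YYRWYRY
YRRYYRY
YRRYYRY
YYYYYYY
After op 5 paint(2,3,B):
BYYYYRY
YYRWYRY
YRRBYRY
YRRYYRY
YYYYYYY
After op 6 paint(2,5,G):
BYYYYRY
YYRWYRY
YRRBYGY
YRRYYRY
YYYYYYY

Answer: BYYYYRY
YYRWYRY
YRRBYGY
YRRYYRY
YYYYYYY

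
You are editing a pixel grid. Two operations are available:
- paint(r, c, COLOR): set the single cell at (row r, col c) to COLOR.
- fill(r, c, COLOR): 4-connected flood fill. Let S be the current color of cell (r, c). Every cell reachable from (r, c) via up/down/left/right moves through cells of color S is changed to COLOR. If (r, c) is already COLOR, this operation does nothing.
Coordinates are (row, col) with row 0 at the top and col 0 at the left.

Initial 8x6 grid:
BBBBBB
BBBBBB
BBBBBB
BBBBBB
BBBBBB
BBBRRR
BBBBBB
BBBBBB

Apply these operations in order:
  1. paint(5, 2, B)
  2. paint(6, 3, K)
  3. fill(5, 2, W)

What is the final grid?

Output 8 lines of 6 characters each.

After op 1 paint(5,2,B):
BBBBBB
BBBBBB
BBBBBB
BBBBBB
BBBBBB
BBBRRR
BBBBBB
BBBBBB
After op 2 paint(6,3,K):
BBBBBB
BBBBBB
BBBBBB
BBBBBB
BBBBBB
BBBRRR
BBBKBB
BBBBBB
After op 3 fill(5,2,W) [44 cells changed]:
WWWWWW
WWWWWW
WWWWWW
WWWWWW
WWWWWW
WWWRRR
WWWKWW
WWWWWW

Answer: WWWWWW
WWWWWW
WWWWWW
WWWWWW
WWWWWW
WWWRRR
WWWKWW
WWWWWW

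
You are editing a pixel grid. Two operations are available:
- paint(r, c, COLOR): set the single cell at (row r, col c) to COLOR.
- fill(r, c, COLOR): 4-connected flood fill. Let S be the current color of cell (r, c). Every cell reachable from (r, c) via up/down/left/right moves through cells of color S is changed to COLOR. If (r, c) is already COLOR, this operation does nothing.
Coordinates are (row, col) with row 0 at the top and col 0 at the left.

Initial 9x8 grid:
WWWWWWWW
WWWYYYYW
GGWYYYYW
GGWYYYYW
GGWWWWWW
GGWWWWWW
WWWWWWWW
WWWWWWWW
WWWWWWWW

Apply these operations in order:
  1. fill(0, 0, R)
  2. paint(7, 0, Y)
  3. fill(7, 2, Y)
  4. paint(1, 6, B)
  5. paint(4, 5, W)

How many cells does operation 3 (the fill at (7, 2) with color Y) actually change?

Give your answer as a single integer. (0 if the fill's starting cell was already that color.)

After op 1 fill(0,0,R) [52 cells changed]:
RRRRRRRR
RRRYYYYR
GGRYYYYR
GGRYYYYR
GGRRRRRR
GGRRRRRR
RRRRRRRR
RRRRRRRR
RRRRRRRR
After op 2 paint(7,0,Y):
RRRRRRRR
RRRYYYYR
GGRYYYYR
GGRYYYYR
GGRRRRRR
GGRRRRRR
RRRRRRRR
YRRRRRRR
RRRRRRRR
After op 3 fill(7,2,Y) [51 cells changed]:
YYYYYYYY
YYYYYYYY
GGYYYYYY
GGYYYYYY
GGYYYYYY
GGYYYYYY
YYYYYYYY
YYYYYYYY
YYYYYYYY

Answer: 51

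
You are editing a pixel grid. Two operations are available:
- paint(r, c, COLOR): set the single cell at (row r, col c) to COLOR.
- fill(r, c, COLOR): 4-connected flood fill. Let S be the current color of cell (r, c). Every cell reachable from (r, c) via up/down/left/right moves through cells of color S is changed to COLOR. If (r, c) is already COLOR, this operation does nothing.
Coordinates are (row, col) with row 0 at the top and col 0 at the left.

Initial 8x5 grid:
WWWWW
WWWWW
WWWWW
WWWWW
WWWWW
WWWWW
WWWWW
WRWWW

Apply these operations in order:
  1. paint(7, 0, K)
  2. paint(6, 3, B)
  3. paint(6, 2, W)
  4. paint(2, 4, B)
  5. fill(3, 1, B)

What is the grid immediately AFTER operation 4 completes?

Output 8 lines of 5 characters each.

Answer: WWWWW
WWWWW
WWWWB
WWWWW
WWWWW
WWWWW
WWWBW
KRWWW

Derivation:
After op 1 paint(7,0,K):
WWWWW
WWWWW
WWWWW
WWWWW
WWWWW
WWWWW
WWWWW
KRWWW
After op 2 paint(6,3,B):
WWWWW
WWWWW
WWWWW
WWWWW
WWWWW
WWWWW
WWWBW
KRWWW
After op 3 paint(6,2,W):
WWWWW
WWWWW
WWWWW
WWWWW
WWWWW
WWWWW
WWWBW
KRWWW
After op 4 paint(2,4,B):
WWWWW
WWWWW
WWWWB
WWWWW
WWWWW
WWWWW
WWWBW
KRWWW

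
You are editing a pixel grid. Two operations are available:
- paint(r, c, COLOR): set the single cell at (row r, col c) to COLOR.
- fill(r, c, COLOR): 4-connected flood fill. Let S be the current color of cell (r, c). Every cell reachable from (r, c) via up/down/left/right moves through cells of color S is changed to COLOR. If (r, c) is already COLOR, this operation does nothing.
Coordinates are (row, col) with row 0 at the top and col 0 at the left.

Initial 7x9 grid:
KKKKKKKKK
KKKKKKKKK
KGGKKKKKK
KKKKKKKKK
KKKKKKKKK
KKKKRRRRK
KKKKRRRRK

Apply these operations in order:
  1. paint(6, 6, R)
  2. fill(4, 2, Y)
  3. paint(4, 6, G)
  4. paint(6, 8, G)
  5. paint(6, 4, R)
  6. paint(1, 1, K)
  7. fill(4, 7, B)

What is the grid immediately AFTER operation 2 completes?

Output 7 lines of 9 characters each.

After op 1 paint(6,6,R):
KKKKKKKKK
KKKKKKKKK
KGGKKKKKK
KKKKKKKKK
KKKKKKKKK
KKKKRRRRK
KKKKRRRRK
After op 2 fill(4,2,Y) [53 cells changed]:
YYYYYYYYY
YYYYYYYYY
YGGYYYYYY
YYYYYYYYY
YYYYYYYYY
YYYYRRRRY
YYYYRRRRY

Answer: YYYYYYYYY
YYYYYYYYY
YGGYYYYYY
YYYYYYYYY
YYYYYYYYY
YYYYRRRRY
YYYYRRRRY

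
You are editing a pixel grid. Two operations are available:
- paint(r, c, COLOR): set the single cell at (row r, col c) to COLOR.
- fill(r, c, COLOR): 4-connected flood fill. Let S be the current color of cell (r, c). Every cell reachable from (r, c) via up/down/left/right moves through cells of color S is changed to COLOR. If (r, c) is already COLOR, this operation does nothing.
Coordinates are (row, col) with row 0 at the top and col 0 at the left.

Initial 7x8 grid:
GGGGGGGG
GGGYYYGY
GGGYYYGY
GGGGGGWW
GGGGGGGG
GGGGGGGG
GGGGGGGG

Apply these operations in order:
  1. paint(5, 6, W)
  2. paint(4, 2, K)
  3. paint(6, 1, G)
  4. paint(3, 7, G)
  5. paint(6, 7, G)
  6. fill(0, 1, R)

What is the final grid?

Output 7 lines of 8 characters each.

After op 1 paint(5,6,W):
GGGGGGGG
GGGYYYGY
GGGYYYGY
GGGGGGWW
GGGGGGGG
GGGGGGWG
GGGGGGGG
After op 2 paint(4,2,K):
GGGGGGGG
GGGYYYGY
GGGYYYGY
GGGGGGWW
GGKGGGGG
GGGGGGWG
GGGGGGGG
After op 3 paint(6,1,G):
GGGGGGGG
GGGYYYGY
GGGYYYGY
GGGGGGWW
GGKGGGGG
GGGGGGWG
GGGGGGGG
After op 4 paint(3,7,G):
GGGGGGGG
GGGYYYGY
GGGYYYGY
GGGGGGWG
GGKGGGGG
GGGGGGWG
GGGGGGGG
After op 5 paint(6,7,G):
GGGGGGGG
GGGYYYGY
GGGYYYGY
GGGGGGWG
GGKGGGGG
GGGGGGWG
GGGGGGGG
After op 6 fill(0,1,R) [45 cells changed]:
RRRRRRRR
RRRYYYRY
RRRYYYRY
RRRRRRWR
RRKRRRRR
RRRRRRWR
RRRRRRRR

Answer: RRRRRRRR
RRRYYYRY
RRRYYYRY
RRRRRRWR
RRKRRRRR
RRRRRRWR
RRRRRRRR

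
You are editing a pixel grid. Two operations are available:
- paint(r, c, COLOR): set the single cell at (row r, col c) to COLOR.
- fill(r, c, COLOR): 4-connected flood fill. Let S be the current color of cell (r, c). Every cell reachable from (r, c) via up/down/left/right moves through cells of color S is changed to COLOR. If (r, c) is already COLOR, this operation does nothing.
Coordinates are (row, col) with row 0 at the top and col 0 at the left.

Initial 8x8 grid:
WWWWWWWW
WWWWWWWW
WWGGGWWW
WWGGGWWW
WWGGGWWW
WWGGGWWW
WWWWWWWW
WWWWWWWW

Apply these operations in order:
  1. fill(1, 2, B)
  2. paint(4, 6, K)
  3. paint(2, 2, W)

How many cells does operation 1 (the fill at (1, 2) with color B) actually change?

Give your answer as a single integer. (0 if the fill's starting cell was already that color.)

Answer: 52

Derivation:
After op 1 fill(1,2,B) [52 cells changed]:
BBBBBBBB
BBBBBBBB
BBGGGBBB
BBGGGBBB
BBGGGBBB
BBGGGBBB
BBBBBBBB
BBBBBBBB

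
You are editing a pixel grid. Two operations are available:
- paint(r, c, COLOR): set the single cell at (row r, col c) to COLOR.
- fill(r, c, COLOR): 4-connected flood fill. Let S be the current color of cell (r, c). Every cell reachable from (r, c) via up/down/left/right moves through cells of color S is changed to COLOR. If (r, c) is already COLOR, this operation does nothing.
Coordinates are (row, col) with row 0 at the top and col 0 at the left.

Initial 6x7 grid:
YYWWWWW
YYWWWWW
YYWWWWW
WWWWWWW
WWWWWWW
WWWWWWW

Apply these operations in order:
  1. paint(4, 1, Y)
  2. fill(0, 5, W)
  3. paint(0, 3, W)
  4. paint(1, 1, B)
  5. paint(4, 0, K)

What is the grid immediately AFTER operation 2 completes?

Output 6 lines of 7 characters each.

After op 1 paint(4,1,Y):
YYWWWWW
YYWWWWW
YYWWWWW
WWWWWWW
WYWWWWW
WWWWWWW
After op 2 fill(0,5,W) [0 cells changed]:
YYWWWWW
YYWWWWW
YYWWWWW
WWWWWWW
WYWWWWW
WWWWWWW

Answer: YYWWWWW
YYWWWWW
YYWWWWW
WWWWWWW
WYWWWWW
WWWWWWW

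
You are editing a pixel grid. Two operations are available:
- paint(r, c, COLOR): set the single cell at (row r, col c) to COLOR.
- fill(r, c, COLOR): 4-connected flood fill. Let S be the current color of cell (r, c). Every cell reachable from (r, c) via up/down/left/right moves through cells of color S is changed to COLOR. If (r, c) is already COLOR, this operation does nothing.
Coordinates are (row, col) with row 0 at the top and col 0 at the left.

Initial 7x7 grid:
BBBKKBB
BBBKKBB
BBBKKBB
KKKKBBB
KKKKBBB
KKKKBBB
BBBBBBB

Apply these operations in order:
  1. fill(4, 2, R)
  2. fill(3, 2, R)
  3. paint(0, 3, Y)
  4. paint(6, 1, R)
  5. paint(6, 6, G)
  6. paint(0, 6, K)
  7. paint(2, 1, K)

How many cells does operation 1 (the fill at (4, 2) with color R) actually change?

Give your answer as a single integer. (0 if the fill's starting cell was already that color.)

Answer: 18

Derivation:
After op 1 fill(4,2,R) [18 cells changed]:
BBBRRBB
BBBRRBB
BBBRRBB
RRRRBBB
RRRRBBB
RRRRBBB
BBBBBBB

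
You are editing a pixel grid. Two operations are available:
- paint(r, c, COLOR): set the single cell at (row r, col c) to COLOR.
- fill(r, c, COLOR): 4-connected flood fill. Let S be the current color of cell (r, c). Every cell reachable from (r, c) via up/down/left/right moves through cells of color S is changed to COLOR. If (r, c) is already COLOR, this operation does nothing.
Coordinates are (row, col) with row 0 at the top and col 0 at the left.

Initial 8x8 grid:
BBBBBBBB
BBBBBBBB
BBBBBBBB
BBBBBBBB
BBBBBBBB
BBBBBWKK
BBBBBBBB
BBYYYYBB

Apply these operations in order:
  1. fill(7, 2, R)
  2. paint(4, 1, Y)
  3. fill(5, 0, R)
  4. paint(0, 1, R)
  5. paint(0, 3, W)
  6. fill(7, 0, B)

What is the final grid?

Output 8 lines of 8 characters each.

Answer: BBBWBBBB
BBBBBBBB
BBBBBBBB
BBBBBBBB
BYBBBBBB
BBBBBWKK
BBBBBBBB
BBBBBBBB

Derivation:
After op 1 fill(7,2,R) [4 cells changed]:
BBBBBBBB
BBBBBBBB
BBBBBBBB
BBBBBBBB
BBBBBBBB
BBBBBWKK
BBBBBBBB
BBRRRRBB
After op 2 paint(4,1,Y):
BBBBBBBB
BBBBBBBB
BBBBBBBB
BBBBBBBB
BYBBBBBB
BBBBBWKK
BBBBBBBB
BBRRRRBB
After op 3 fill(5,0,R) [56 cells changed]:
RRRRRRRR
RRRRRRRR
RRRRRRRR
RRRRRRRR
RYRRRRRR
RRRRRWKK
RRRRRRRR
RRRRRRRR
After op 4 paint(0,1,R):
RRRRRRRR
RRRRRRRR
RRRRRRRR
RRRRRRRR
RYRRRRRR
RRRRRWKK
RRRRRRRR
RRRRRRRR
After op 5 paint(0,3,W):
RRRWRRRR
RRRRRRRR
RRRRRRRR
RRRRRRRR
RYRRRRRR
RRRRRWKK
RRRRRRRR
RRRRRRRR
After op 6 fill(7,0,B) [59 cells changed]:
BBBWBBBB
BBBBBBBB
BBBBBBBB
BBBBBBBB
BYBBBBBB
BBBBBWKK
BBBBBBBB
BBBBBBBB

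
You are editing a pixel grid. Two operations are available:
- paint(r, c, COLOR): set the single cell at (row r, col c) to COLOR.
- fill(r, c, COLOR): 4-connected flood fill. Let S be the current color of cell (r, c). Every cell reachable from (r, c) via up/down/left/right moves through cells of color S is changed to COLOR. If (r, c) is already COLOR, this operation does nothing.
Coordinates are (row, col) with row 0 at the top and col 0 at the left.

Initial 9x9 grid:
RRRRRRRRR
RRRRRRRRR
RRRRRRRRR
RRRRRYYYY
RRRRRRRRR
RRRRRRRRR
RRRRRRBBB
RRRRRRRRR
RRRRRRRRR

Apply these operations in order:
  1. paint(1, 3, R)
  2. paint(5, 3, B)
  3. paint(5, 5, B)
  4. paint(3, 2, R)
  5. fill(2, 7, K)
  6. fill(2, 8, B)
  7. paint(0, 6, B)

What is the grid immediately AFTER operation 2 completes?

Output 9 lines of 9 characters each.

After op 1 paint(1,3,R):
RRRRRRRRR
RRRRRRRRR
RRRRRRRRR
RRRRRYYYY
RRRRRRRRR
RRRRRRRRR
RRRRRRBBB
RRRRRRRRR
RRRRRRRRR
After op 2 paint(5,3,B):
RRRRRRRRR
RRRRRRRRR
RRRRRRRRR
RRRRRYYYY
RRRRRRRRR
RRRBRRRRR
RRRRRRBBB
RRRRRRRRR
RRRRRRRRR

Answer: RRRRRRRRR
RRRRRRRRR
RRRRRRRRR
RRRRRYYYY
RRRRRRRRR
RRRBRRRRR
RRRRRRBBB
RRRRRRRRR
RRRRRRRRR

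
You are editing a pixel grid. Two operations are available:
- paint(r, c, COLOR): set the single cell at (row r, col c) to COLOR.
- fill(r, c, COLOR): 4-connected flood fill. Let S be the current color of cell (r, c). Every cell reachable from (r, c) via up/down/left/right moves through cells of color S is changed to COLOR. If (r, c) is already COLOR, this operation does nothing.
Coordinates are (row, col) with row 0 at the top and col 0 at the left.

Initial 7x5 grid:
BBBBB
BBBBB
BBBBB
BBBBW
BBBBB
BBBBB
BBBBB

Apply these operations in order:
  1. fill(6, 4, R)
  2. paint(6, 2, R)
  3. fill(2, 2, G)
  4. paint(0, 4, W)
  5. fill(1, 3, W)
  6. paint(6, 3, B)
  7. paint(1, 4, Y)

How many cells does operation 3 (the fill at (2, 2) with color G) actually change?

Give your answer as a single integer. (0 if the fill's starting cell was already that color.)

After op 1 fill(6,4,R) [34 cells changed]:
RRRRR
RRRRR
RRRRR
RRRRW
RRRRR
RRRRR
RRRRR
After op 2 paint(6,2,R):
RRRRR
RRRRR
RRRRR
RRRRW
RRRRR
RRRRR
RRRRR
After op 3 fill(2,2,G) [34 cells changed]:
GGGGG
GGGGG
GGGGG
GGGGW
GGGGG
GGGGG
GGGGG

Answer: 34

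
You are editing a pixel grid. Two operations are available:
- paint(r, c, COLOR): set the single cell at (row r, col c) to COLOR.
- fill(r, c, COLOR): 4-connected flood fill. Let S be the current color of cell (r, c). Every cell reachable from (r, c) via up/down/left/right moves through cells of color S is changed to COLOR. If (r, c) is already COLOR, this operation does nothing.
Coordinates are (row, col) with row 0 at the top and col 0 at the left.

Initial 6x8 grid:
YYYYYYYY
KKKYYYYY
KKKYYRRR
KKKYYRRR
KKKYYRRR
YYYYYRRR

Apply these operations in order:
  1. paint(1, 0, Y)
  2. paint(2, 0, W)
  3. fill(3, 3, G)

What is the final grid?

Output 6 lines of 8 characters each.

After op 1 paint(1,0,Y):
YYYYYYYY
YKKYYYYY
KKKYYRRR
KKKYYRRR
KKKYYRRR
YYYYYRRR
After op 2 paint(2,0,W):
YYYYYYYY
YKKYYYYY
WKKYYRRR
KKKYYRRR
KKKYYRRR
YYYYYRRR
After op 3 fill(3,3,G) [25 cells changed]:
GGGGGGGG
GKKGGGGG
WKKGGRRR
KKKGGRRR
KKKGGRRR
GGGGGRRR

Answer: GGGGGGGG
GKKGGGGG
WKKGGRRR
KKKGGRRR
KKKGGRRR
GGGGGRRR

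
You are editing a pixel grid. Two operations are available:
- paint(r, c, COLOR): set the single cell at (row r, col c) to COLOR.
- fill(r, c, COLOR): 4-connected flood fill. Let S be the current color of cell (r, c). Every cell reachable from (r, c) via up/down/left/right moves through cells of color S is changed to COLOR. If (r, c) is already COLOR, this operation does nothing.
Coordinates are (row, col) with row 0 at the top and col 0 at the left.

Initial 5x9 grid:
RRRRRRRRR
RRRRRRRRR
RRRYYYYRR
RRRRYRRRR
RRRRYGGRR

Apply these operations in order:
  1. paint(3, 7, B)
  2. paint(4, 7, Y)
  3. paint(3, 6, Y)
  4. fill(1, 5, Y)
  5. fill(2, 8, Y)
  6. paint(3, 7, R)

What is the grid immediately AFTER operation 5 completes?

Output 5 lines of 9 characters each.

After op 1 paint(3,7,B):
RRRRRRRRR
RRRRRRRRR
RRRYYYYRR
RRRRYRRBR
RRRRYGGRR
After op 2 paint(4,7,Y):
RRRRRRRRR
RRRRRRRRR
RRRYYYYRR
RRRRYRRBR
RRRRYGGYR
After op 3 paint(3,6,Y):
RRRRRRRRR
RRRRRRRRR
RRRYYYYRR
RRRRYRYBR
RRRRYGGYR
After op 4 fill(1,5,Y) [33 cells changed]:
YYYYYYYYY
YYYYYYYYY
YYYYYYYYY
YYYYYRYBY
YYYYYGGYY
After op 5 fill(2,8,Y) [0 cells changed]:
YYYYYYYYY
YYYYYYYYY
YYYYYYYYY
YYYYYRYBY
YYYYYGGYY

Answer: YYYYYYYYY
YYYYYYYYY
YYYYYYYYY
YYYYYRYBY
YYYYYGGYY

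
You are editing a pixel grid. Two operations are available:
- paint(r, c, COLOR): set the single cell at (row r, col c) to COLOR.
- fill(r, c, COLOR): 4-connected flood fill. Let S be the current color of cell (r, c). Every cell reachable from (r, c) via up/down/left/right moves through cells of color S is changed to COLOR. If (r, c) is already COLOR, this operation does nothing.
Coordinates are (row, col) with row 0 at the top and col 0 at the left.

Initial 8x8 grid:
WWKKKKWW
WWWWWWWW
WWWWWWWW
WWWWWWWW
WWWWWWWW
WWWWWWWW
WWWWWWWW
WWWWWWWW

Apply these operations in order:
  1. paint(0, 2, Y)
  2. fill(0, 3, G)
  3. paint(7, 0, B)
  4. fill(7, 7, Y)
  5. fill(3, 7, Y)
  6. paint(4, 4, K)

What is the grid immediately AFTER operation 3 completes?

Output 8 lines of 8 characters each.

After op 1 paint(0,2,Y):
WWYKKKWW
WWWWWWWW
WWWWWWWW
WWWWWWWW
WWWWWWWW
WWWWWWWW
WWWWWWWW
WWWWWWWW
After op 2 fill(0,3,G) [3 cells changed]:
WWYGGGWW
WWWWWWWW
WWWWWWWW
WWWWWWWW
WWWWWWWW
WWWWWWWW
WWWWWWWW
WWWWWWWW
After op 3 paint(7,0,B):
WWYGGGWW
WWWWWWWW
WWWWWWWW
WWWWWWWW
WWWWWWWW
WWWWWWWW
WWWWWWWW
BWWWWWWW

Answer: WWYGGGWW
WWWWWWWW
WWWWWWWW
WWWWWWWW
WWWWWWWW
WWWWWWWW
WWWWWWWW
BWWWWWWW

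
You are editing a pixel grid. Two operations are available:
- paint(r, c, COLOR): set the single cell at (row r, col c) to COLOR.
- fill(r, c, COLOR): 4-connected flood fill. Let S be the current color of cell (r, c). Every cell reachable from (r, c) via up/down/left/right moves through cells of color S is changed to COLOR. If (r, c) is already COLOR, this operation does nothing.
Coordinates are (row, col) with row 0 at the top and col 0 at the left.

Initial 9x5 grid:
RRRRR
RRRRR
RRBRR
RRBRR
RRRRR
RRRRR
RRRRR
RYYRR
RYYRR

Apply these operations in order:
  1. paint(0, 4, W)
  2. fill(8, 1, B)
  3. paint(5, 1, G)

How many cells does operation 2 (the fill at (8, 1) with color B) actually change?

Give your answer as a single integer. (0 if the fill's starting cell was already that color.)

Answer: 4

Derivation:
After op 1 paint(0,4,W):
RRRRW
RRRRR
RRBRR
RRBRR
RRRRR
RRRRR
RRRRR
RYYRR
RYYRR
After op 2 fill(8,1,B) [4 cells changed]:
RRRRW
RRRRR
RRBRR
RRBRR
RRRRR
RRRRR
RRRRR
RBBRR
RBBRR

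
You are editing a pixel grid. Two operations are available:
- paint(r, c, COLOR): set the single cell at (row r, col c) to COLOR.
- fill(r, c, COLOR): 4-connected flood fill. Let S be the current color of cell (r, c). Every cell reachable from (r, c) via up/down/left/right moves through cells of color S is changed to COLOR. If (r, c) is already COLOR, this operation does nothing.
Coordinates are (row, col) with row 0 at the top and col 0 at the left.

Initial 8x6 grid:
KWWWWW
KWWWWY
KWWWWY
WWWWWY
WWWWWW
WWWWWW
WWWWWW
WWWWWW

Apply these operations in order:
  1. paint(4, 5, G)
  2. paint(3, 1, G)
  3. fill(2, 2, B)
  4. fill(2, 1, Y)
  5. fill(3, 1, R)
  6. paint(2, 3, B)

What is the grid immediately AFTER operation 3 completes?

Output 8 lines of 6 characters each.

After op 1 paint(4,5,G):
KWWWWW
KWWWWY
KWWWWY
WWWWWY
WWWWWG
WWWWWW
WWWWWW
WWWWWW
After op 2 paint(3,1,G):
KWWWWW
KWWWWY
KWWWWY
WGWWWY
WWWWWG
WWWWWW
WWWWWW
WWWWWW
After op 3 fill(2,2,B) [40 cells changed]:
KBBBBB
KBBBBY
KBBBBY
BGBBBY
BBBBBG
BBBBBB
BBBBBB
BBBBBB

Answer: KBBBBB
KBBBBY
KBBBBY
BGBBBY
BBBBBG
BBBBBB
BBBBBB
BBBBBB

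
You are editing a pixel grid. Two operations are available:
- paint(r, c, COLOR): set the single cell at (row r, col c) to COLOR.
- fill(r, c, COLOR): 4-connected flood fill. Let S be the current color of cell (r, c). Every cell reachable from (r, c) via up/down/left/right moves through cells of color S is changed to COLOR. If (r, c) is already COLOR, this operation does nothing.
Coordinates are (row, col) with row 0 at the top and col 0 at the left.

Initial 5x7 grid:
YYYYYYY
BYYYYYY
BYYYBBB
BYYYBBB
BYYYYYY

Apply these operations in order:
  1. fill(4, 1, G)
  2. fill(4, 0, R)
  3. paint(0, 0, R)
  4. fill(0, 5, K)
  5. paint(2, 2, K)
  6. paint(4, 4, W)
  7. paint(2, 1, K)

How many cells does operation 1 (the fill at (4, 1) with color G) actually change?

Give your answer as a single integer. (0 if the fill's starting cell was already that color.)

After op 1 fill(4,1,G) [25 cells changed]:
GGGGGGG
BGGGGGG
BGGGBBB
BGGGBBB
BGGGGGG

Answer: 25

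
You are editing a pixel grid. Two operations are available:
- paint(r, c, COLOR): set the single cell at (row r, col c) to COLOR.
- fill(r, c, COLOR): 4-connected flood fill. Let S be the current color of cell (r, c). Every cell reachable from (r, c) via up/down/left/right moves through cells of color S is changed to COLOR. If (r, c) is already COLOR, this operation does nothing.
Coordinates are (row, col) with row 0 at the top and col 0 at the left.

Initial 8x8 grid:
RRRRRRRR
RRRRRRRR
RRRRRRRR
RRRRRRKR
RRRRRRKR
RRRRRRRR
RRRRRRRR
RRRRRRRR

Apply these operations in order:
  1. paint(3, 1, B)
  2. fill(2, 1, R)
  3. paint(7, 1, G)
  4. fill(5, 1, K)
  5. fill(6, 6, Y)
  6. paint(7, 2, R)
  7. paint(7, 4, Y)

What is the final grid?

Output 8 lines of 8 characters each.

After op 1 paint(3,1,B):
RRRRRRRR
RRRRRRRR
RRRRRRRR
RBRRRRKR
RRRRRRKR
RRRRRRRR
RRRRRRRR
RRRRRRRR
After op 2 fill(2,1,R) [0 cells changed]:
RRRRRRRR
RRRRRRRR
RRRRRRRR
RBRRRRKR
RRRRRRKR
RRRRRRRR
RRRRRRRR
RRRRRRRR
After op 3 paint(7,1,G):
RRRRRRRR
RRRRRRRR
RRRRRRRR
RBRRRRKR
RRRRRRKR
RRRRRRRR
RRRRRRRR
RGRRRRRR
After op 4 fill(5,1,K) [60 cells changed]:
KKKKKKKK
KKKKKKKK
KKKKKKKK
KBKKKKKK
KKKKKKKK
KKKKKKKK
KKKKKKKK
KGKKKKKK
After op 5 fill(6,6,Y) [62 cells changed]:
YYYYYYYY
YYYYYYYY
YYYYYYYY
YBYYYYYY
YYYYYYYY
YYYYYYYY
YYYYYYYY
YGYYYYYY
After op 6 paint(7,2,R):
YYYYYYYY
YYYYYYYY
YYYYYYYY
YBYYYYYY
YYYYYYYY
YYYYYYYY
YYYYYYYY
YGRYYYYY
After op 7 paint(7,4,Y):
YYYYYYYY
YYYYYYYY
YYYYYYYY
YBYYYYYY
YYYYYYYY
YYYYYYYY
YYYYYYYY
YGRYYYYY

Answer: YYYYYYYY
YYYYYYYY
YYYYYYYY
YBYYYYYY
YYYYYYYY
YYYYYYYY
YYYYYYYY
YGRYYYYY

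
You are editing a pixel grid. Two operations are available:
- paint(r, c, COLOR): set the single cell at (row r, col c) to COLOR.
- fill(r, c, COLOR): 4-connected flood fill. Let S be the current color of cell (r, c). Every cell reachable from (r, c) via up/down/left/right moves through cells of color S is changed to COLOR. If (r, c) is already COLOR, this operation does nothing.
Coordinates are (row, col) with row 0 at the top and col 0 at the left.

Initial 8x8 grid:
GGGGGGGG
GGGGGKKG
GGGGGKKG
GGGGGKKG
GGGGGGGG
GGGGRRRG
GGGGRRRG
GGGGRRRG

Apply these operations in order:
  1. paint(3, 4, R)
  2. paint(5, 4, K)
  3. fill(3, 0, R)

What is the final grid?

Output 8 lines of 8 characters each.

After op 1 paint(3,4,R):
GGGGGGGG
GGGGGKKG
GGGGGKKG
GGGGRKKG
GGGGGGGG
GGGGRRRG
GGGGRRRG
GGGGRRRG
After op 2 paint(5,4,K):
GGGGGGGG
GGGGGKKG
GGGGGKKG
GGGGRKKG
GGGGGGGG
GGGGKRRG
GGGGRRRG
GGGGRRRG
After op 3 fill(3,0,R) [48 cells changed]:
RRRRRRRR
RRRRRKKR
RRRRRKKR
RRRRRKKR
RRRRRRRR
RRRRKRRR
RRRRRRRR
RRRRRRRR

Answer: RRRRRRRR
RRRRRKKR
RRRRRKKR
RRRRRKKR
RRRRRRRR
RRRRKRRR
RRRRRRRR
RRRRRRRR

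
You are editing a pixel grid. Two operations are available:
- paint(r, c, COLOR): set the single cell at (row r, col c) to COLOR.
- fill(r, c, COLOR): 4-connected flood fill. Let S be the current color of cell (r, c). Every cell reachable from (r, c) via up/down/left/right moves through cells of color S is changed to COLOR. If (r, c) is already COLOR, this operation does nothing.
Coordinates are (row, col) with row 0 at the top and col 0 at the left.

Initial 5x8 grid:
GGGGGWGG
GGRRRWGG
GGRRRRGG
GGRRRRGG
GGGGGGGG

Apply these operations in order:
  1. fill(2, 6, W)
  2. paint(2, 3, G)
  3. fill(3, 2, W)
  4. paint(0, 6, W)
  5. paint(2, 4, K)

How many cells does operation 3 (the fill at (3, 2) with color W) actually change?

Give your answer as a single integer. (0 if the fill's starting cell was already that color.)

Answer: 10

Derivation:
After op 1 fill(2,6,W) [27 cells changed]:
WWWWWWWW
WWRRRWWW
WWRRRRWW
WWRRRRWW
WWWWWWWW
After op 2 paint(2,3,G):
WWWWWWWW
WWRRRWWW
WWRGRRWW
WWRRRRWW
WWWWWWWW
After op 3 fill(3,2,W) [10 cells changed]:
WWWWWWWW
WWWWWWWW
WWWGWWWW
WWWWWWWW
WWWWWWWW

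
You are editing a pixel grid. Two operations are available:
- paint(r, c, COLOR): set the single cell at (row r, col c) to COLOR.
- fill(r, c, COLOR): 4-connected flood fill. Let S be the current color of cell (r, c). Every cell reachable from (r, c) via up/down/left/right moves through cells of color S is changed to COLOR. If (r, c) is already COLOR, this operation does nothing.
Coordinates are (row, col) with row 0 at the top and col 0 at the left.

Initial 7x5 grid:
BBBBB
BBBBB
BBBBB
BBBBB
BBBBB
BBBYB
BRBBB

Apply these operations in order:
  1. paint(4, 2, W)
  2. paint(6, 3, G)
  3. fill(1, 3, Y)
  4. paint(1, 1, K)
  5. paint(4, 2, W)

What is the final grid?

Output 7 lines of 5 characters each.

After op 1 paint(4,2,W):
BBBBB
BBBBB
BBBBB
BBBBB
BBWBB
BBBYB
BRBBB
After op 2 paint(6,3,G):
BBBBB
BBBBB
BBBBB
BBBBB
BBWBB
BBBYB
BRBGB
After op 3 fill(1,3,Y) [31 cells changed]:
YYYYY
YYYYY
YYYYY
YYYYY
YYWYY
YYYYY
YRYGY
After op 4 paint(1,1,K):
YYYYY
YKYYY
YYYYY
YYYYY
YYWYY
YYYYY
YRYGY
After op 5 paint(4,2,W):
YYYYY
YKYYY
YYYYY
YYYYY
YYWYY
YYYYY
YRYGY

Answer: YYYYY
YKYYY
YYYYY
YYYYY
YYWYY
YYYYY
YRYGY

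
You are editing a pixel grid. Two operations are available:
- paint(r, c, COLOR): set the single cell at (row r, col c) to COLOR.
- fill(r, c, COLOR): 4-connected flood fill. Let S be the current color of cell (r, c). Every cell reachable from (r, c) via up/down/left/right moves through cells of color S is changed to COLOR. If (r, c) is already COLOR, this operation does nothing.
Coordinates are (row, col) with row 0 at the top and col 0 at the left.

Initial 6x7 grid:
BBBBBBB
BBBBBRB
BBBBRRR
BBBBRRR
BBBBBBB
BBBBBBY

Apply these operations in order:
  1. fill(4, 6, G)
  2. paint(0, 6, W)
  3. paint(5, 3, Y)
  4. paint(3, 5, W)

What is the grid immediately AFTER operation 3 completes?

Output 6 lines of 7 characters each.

After op 1 fill(4,6,G) [34 cells changed]:
GGGGGGG
GGGGGRG
GGGGRRR
GGGGRRR
GGGGGGG
GGGGGGY
After op 2 paint(0,6,W):
GGGGGGW
GGGGGRG
GGGGRRR
GGGGRRR
GGGGGGG
GGGGGGY
After op 3 paint(5,3,Y):
GGGGGGW
GGGGGRG
GGGGRRR
GGGGRRR
GGGGGGG
GGGYGGY

Answer: GGGGGGW
GGGGGRG
GGGGRRR
GGGGRRR
GGGGGGG
GGGYGGY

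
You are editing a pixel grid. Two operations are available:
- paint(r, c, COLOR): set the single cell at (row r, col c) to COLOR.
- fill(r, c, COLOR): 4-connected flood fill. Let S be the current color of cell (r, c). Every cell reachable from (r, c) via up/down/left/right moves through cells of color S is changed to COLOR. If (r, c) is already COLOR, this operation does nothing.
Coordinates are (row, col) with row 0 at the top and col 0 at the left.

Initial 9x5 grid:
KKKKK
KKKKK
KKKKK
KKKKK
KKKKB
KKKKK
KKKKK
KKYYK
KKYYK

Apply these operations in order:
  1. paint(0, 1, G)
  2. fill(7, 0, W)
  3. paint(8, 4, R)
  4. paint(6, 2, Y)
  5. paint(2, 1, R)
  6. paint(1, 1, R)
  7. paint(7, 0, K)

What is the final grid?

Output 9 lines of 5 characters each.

After op 1 paint(0,1,G):
KGKKK
KKKKK
KKKKK
KKKKK
KKKKB
KKKKK
KKKKK
KKYYK
KKYYK
After op 2 fill(7,0,W) [39 cells changed]:
WGWWW
WWWWW
WWWWW
WWWWW
WWWWB
WWWWW
WWWWW
WWYYW
WWYYW
After op 3 paint(8,4,R):
WGWWW
WWWWW
WWWWW
WWWWW
WWWWB
WWWWW
WWWWW
WWYYW
WWYYR
After op 4 paint(6,2,Y):
WGWWW
WWWWW
WWWWW
WWWWW
WWWWB
WWWWW
WWYWW
WWYYW
WWYYR
After op 5 paint(2,1,R):
WGWWW
WWWWW
WRWWW
WWWWW
WWWWB
WWWWW
WWYWW
WWYYW
WWYYR
After op 6 paint(1,1,R):
WGWWW
WRWWW
WRWWW
WWWWW
WWWWB
WWWWW
WWYWW
WWYYW
WWYYR
After op 7 paint(7,0,K):
WGWWW
WRWWW
WRWWW
WWWWW
WWWWB
WWWWW
WWYWW
KWYYW
WWYYR

Answer: WGWWW
WRWWW
WRWWW
WWWWW
WWWWB
WWWWW
WWYWW
KWYYW
WWYYR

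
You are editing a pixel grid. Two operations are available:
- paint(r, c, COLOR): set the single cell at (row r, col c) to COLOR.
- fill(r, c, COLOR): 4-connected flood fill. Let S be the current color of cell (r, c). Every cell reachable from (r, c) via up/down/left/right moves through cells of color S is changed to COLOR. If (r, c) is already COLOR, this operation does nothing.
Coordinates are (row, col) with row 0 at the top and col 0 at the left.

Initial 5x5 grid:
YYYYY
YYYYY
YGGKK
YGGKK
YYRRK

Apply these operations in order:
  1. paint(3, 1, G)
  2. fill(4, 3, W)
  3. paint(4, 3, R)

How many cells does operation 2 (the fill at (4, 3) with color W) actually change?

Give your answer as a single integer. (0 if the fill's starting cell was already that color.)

Answer: 2

Derivation:
After op 1 paint(3,1,G):
YYYYY
YYYYY
YGGKK
YGGKK
YYRRK
After op 2 fill(4,3,W) [2 cells changed]:
YYYYY
YYYYY
YGGKK
YGGKK
YYWWK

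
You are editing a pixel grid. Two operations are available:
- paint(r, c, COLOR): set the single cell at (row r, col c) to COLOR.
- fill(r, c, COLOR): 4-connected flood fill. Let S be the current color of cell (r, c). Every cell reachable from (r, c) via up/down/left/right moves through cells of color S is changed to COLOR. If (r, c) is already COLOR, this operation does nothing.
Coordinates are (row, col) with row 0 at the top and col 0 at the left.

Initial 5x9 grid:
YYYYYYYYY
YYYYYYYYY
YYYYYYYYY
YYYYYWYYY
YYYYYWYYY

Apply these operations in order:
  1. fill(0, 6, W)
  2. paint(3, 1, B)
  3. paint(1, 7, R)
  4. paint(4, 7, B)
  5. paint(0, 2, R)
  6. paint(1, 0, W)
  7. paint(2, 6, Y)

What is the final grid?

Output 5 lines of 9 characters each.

Answer: WWRWWWWWW
WWWWWWWRW
WWWWWWYWW
WBWWWWWWW
WWWWWWWBW

Derivation:
After op 1 fill(0,6,W) [43 cells changed]:
WWWWWWWWW
WWWWWWWWW
WWWWWWWWW
WWWWWWWWW
WWWWWWWWW
After op 2 paint(3,1,B):
WWWWWWWWW
WWWWWWWWW
WWWWWWWWW
WBWWWWWWW
WWWWWWWWW
After op 3 paint(1,7,R):
WWWWWWWWW
WWWWWWWRW
WWWWWWWWW
WBWWWWWWW
WWWWWWWWW
After op 4 paint(4,7,B):
WWWWWWWWW
WWWWWWWRW
WWWWWWWWW
WBWWWWWWW
WWWWWWWBW
After op 5 paint(0,2,R):
WWRWWWWWW
WWWWWWWRW
WWWWWWWWW
WBWWWWWWW
WWWWWWWBW
After op 6 paint(1,0,W):
WWRWWWWWW
WWWWWWWRW
WWWWWWWWW
WBWWWWWWW
WWWWWWWBW
After op 7 paint(2,6,Y):
WWRWWWWWW
WWWWWWWRW
WWWWWWYWW
WBWWWWWWW
WWWWWWWBW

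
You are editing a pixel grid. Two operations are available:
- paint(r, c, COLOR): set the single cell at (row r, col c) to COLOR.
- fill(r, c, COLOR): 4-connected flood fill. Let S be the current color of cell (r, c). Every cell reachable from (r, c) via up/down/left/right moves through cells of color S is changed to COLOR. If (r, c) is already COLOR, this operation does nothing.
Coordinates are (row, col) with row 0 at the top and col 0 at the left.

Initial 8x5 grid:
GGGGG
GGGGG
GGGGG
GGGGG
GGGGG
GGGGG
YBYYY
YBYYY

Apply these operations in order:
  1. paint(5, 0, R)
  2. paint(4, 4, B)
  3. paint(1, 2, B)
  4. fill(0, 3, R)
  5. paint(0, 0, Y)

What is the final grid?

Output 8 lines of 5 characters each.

Answer: YRRRR
RRBRR
RRRRR
RRRRR
RRRRB
RRRRR
YBYYY
YBYYY

Derivation:
After op 1 paint(5,0,R):
GGGGG
GGGGG
GGGGG
GGGGG
GGGGG
RGGGG
YBYYY
YBYYY
After op 2 paint(4,4,B):
GGGGG
GGGGG
GGGGG
GGGGG
GGGGB
RGGGG
YBYYY
YBYYY
After op 3 paint(1,2,B):
GGGGG
GGBGG
GGGGG
GGGGG
GGGGB
RGGGG
YBYYY
YBYYY
After op 4 fill(0,3,R) [27 cells changed]:
RRRRR
RRBRR
RRRRR
RRRRR
RRRRB
RRRRR
YBYYY
YBYYY
After op 5 paint(0,0,Y):
YRRRR
RRBRR
RRRRR
RRRRR
RRRRB
RRRRR
YBYYY
YBYYY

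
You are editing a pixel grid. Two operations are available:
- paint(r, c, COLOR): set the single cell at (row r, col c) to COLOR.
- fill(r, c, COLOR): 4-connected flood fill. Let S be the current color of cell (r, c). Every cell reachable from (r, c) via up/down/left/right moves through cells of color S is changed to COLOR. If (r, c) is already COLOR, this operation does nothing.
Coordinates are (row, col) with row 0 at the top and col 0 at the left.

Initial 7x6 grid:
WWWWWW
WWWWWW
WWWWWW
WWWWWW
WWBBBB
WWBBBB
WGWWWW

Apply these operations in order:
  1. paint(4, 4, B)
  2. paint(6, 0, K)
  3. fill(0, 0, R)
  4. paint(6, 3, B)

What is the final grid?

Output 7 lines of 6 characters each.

Answer: RRRRRR
RRRRRR
RRRRRR
RRRRRR
RRBBBB
RRBBBB
KGWBWW

Derivation:
After op 1 paint(4,4,B):
WWWWWW
WWWWWW
WWWWWW
WWWWWW
WWBBBB
WWBBBB
WGWWWW
After op 2 paint(6,0,K):
WWWWWW
WWWWWW
WWWWWW
WWWWWW
WWBBBB
WWBBBB
KGWWWW
After op 3 fill(0,0,R) [28 cells changed]:
RRRRRR
RRRRRR
RRRRRR
RRRRRR
RRBBBB
RRBBBB
KGWWWW
After op 4 paint(6,3,B):
RRRRRR
RRRRRR
RRRRRR
RRRRRR
RRBBBB
RRBBBB
KGWBWW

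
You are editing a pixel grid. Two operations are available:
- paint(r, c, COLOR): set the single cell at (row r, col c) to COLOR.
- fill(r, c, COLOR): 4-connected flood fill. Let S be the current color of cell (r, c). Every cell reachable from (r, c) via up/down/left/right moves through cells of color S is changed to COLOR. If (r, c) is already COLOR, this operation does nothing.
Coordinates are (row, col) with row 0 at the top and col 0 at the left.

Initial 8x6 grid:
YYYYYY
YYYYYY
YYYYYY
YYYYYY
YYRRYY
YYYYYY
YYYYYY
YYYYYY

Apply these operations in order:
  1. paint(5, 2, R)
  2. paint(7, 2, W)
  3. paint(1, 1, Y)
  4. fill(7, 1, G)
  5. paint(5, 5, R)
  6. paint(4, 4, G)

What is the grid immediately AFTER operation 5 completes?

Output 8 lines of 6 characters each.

After op 1 paint(5,2,R):
YYYYYY
YYYYYY
YYYYYY
YYYYYY
YYRRYY
YYRYYY
YYYYYY
YYYYYY
After op 2 paint(7,2,W):
YYYYYY
YYYYYY
YYYYYY
YYYYYY
YYRRYY
YYRYYY
YYYYYY
YYWYYY
After op 3 paint(1,1,Y):
YYYYYY
YYYYYY
YYYYYY
YYYYYY
YYRRYY
YYRYYY
YYYYYY
YYWYYY
After op 4 fill(7,1,G) [44 cells changed]:
GGGGGG
GGGGGG
GGGGGG
GGGGGG
GGRRGG
GGRGGG
GGGGGG
GGWGGG
After op 5 paint(5,5,R):
GGGGGG
GGGGGG
GGGGGG
GGGGGG
GGRRGG
GGRGGR
GGGGGG
GGWGGG

Answer: GGGGGG
GGGGGG
GGGGGG
GGGGGG
GGRRGG
GGRGGR
GGGGGG
GGWGGG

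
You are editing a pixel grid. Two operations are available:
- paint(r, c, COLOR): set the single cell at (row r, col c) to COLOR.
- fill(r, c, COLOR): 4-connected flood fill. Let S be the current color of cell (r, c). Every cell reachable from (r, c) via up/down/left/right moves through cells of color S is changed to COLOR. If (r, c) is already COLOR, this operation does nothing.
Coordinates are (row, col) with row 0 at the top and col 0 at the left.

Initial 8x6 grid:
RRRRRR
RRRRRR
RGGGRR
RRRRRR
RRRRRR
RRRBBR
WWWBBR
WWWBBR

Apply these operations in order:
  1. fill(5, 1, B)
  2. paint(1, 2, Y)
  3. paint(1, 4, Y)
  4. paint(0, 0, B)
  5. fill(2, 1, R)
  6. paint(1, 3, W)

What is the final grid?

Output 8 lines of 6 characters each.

After op 1 fill(5,1,B) [33 cells changed]:
BBBBBB
BBBBBB
BGGGBB
BBBBBB
BBBBBB
BBBBBB
WWWBBB
WWWBBB
After op 2 paint(1,2,Y):
BBBBBB
BBYBBB
BGGGBB
BBBBBB
BBBBBB
BBBBBB
WWWBBB
WWWBBB
After op 3 paint(1,4,Y):
BBBBBB
BBYBYB
BGGGBB
BBBBBB
BBBBBB
BBBBBB
WWWBBB
WWWBBB
After op 4 paint(0,0,B):
BBBBBB
BBYBYB
BGGGBB
BBBBBB
BBBBBB
BBBBBB
WWWBBB
WWWBBB
After op 5 fill(2,1,R) [3 cells changed]:
BBBBBB
BBYBYB
BRRRBB
BBBBBB
BBBBBB
BBBBBB
WWWBBB
WWWBBB
After op 6 paint(1,3,W):
BBBBBB
BBYWYB
BRRRBB
BBBBBB
BBBBBB
BBBBBB
WWWBBB
WWWBBB

Answer: BBBBBB
BBYWYB
BRRRBB
BBBBBB
BBBBBB
BBBBBB
WWWBBB
WWWBBB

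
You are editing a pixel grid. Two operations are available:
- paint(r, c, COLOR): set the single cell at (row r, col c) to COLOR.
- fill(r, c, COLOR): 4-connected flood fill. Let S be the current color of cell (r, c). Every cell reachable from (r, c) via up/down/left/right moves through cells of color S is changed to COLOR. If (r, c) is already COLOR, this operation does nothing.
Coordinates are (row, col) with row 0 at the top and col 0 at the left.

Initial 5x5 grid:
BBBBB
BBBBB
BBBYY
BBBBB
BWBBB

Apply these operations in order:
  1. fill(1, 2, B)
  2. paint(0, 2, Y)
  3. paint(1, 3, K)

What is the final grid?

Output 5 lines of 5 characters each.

After op 1 fill(1,2,B) [0 cells changed]:
BBBBB
BBBBB
BBBYY
BBBBB
BWBBB
After op 2 paint(0,2,Y):
BBYBB
BBBBB
BBBYY
BBBBB
BWBBB
After op 3 paint(1,3,K):
BBYBB
BBBKB
BBBYY
BBBBB
BWBBB

Answer: BBYBB
BBBKB
BBBYY
BBBBB
BWBBB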